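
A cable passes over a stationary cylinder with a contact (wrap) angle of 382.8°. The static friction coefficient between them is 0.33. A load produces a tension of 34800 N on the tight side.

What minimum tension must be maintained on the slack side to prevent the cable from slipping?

Capstan equation at impending slip: T_tight/T_slack = e^{μβ}.
β = 382.8° = 6.681 rad; e^{μβ} = e^{0.33×6.681} = 9.068.
T_slack = T_tight / e^{μβ} = 34800 / 9.068 = 3840 N.

T_min ≈ 3840 N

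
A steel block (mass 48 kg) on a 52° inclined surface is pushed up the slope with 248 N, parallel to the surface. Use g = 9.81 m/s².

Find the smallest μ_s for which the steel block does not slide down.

μ_s,min ≈ 0.424

N = m g cos θ = 289.9 N.
Friction must make up the shortfall along the incline: f = m g sin θ − P = 371.1 − 248 = 123.1 N.
At the threshold f = μ_s N, so μ_s,min = 123.1/289.9 = 0.424.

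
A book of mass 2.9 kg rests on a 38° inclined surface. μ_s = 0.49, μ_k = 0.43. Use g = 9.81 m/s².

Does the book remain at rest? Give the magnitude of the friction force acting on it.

f ≈ 9.64 N

N = m g cos θ = 22.4 N.
Down-slope weight component: m g sin θ = 17.5 N.
μ_s N = 11 N.
17.5 > 11 N, so it slides; kinetic friction f = μ_k N = 0.43×22.4 = 9.64 N.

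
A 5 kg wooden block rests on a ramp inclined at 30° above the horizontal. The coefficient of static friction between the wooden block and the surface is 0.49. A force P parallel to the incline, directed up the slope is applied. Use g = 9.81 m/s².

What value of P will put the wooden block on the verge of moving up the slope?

At impending motion up the slope, friction acts down-slope at its limit: f = μ_s N.
P is parallel to the surface, so N = m g cos θ = 42.5 N.
Along the incline: P = m g sin θ + μ_s N = 24.5 + 0.49×42.5 = 45.3 N.

P ≈ 45.3 N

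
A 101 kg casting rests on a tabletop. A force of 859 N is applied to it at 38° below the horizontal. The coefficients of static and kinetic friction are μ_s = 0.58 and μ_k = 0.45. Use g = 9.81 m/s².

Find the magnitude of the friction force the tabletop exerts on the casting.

N = m g + P sin α = 990.8 + 859×sin 38° = 1520 N.
For equilibrium, f = P cos α = 859×cos 38° = 676.9 N.
The static-friction limit is μ_s N = 881.4 N.
Since 676.9 N does not exceed the limit, the casting stays at rest and f = 677 N.

f ≈ 677 N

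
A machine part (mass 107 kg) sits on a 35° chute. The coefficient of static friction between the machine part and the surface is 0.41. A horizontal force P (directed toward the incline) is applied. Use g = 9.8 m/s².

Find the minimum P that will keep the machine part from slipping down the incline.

P_min ≈ 236 N

The machine part tends to slide down (tan θ > μ_s), so at the point of impending slip friction acts up-slope at its limit: f = μ_s N.
Perpendicular to the incline: N = m g cos θ + P sin θ.
Along the incline: P cos θ + μ_s N = m g sin θ, i.e. P cos θ + μ_s (m g cos θ + P sin θ) = m g sin θ.
Solving, P (cos θ + μ_s sin θ) = m g (sin θ − μ_s cos θ), so P = 1050×0.2377/1.054 = 236 N.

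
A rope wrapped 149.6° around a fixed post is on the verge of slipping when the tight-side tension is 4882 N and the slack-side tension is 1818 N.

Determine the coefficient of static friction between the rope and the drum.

μ ≈ 0.378

T₂/T₁ = e^{μβ} → μ = ln(T₂/T₁)/β.
β = 149.6° = 2.611 rad.
μ = ln(4882/1818)/2.611 = ln(2.685)/2.611 = 0.378.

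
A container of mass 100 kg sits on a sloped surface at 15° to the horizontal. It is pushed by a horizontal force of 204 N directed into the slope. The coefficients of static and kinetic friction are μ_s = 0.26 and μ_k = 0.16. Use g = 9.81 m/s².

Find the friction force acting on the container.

f ≈ 56.9 N (up the incline)

Normal direction: N = m g cos θ + P sin θ = 1000 N.
Along the incline, the net driving force (taking up-slope positive) is P cos θ − m g sin θ = 197 − 253.9 = -56.85 N, so equilibrium requires friction f = 56.85 N (up-slope).
The limit of static friction is μ_s N = 260.1 N.
|f_req| = 56.85 ≤ 260.1 N → the container is in equilibrium; friction equals the required value.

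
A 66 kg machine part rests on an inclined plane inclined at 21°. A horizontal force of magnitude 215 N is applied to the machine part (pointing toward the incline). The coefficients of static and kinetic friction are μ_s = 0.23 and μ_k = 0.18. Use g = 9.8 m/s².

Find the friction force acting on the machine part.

Normal direction: N = m g cos θ + P sin θ = 680.9 N.
Parallel to the incline: P cos θ − m g sin θ = 200.7 − 231.8 = -31.07 N; the friction needed to balance this is 31.07 N acting up the slope.
Maximum static friction: μ_s N = 0.23 × 680.9 = 156.6 N.
Since 31.07 N is within the 156.6 N limit, the machine part stays put and friction is exactly 31.1 N.

f ≈ 31.1 N (up the incline)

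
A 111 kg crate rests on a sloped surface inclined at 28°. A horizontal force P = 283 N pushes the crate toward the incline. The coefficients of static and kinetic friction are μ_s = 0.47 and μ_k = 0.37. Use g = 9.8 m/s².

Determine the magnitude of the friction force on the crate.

Normal direction: N = m g cos θ + P sin θ = 1093 N.
Along the incline, the net driving force (taking up-slope positive) is P cos θ − m g sin θ = 249.9 − 510.7 = -260.8 N, so equilibrium requires friction f = 260.8 N (up-slope).
Maximum static friction: μ_s N = 0.47 × 1093 = 513.9 N.
|f_req| = 260.8 ≤ 513.9 N → the crate is in equilibrium; friction equals the required value.

f ≈ 261 N (up the incline)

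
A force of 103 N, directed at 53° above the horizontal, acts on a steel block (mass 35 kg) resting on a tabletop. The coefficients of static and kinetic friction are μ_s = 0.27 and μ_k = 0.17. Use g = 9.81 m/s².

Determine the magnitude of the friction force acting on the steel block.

f ≈ 62 N

Vertical equilibrium gives N = m g − P sin α = 261.1 N.
For equilibrium, f = P cos α = 103×cos 53° = 61.99 N.
μ_s N = 0.27 × 261.1 = 70.49 N.
Since 61.99 N does not exceed the limit, the steel block stays at rest and f = 62 N.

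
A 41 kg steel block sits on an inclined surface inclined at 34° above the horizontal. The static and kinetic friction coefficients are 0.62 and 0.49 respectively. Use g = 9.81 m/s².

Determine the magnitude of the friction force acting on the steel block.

f ≈ 163 N (up the incline)

Perpendicular to the surface, N = m g cos θ = 41·9.81·cos 34° = 333.4 N.
Along the slope the weight component is m g sin θ = 224.9 N; friction must supply exactly this, acting up-slope.
The static-friction ceiling is μ_s N = 0.62 × 333.4 = 206.7 N.
|224.9| exceeds 206.7 N, so the steel block slips down-slope; friction is kinetic, f = μ_k N = 0.49×333.4 = 163 N.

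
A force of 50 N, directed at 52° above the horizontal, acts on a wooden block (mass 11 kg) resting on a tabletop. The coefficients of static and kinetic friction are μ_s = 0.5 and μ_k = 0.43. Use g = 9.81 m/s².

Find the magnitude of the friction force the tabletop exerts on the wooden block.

f ≈ 30.8 N

N = m g − P sin α = 107.9 − 50×sin 52° = 68.51 N.
Horizontally, friction must balance P cos α = 30.78 N.
μ_s N = 0.5 × 68.51 = 34.25 N.
Since 30.78 N does not exceed the limit, the wooden block stays at rest and f = 30.8 N.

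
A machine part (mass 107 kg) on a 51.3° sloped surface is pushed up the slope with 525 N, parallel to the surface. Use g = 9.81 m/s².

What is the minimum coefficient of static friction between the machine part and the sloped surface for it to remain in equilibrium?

μ_s,min ≈ 0.448

N = m g cos θ = 656.3 N.
Friction must make up the shortfall along the incline: f = m g sin θ − P = 819.2 − 525 = 294.2 N.
At the threshold f = μ_s N, so μ_s,min = 294.2/656.3 = 0.448.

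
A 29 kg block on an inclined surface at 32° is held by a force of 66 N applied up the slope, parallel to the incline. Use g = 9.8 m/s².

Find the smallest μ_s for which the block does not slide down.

μ_s,min ≈ 0.351

N = m g cos θ = 241 N.
Friction must make up the shortfall along the incline: f = m g sin θ − P = 150.6 − 66 = 84.6 N.
At the threshold f = μ_s N, so μ_s,min = 84.6/241 = 0.351.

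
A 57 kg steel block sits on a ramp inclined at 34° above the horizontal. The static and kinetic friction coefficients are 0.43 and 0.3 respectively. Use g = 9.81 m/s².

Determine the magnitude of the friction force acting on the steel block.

Normal force: N = m g cos θ = 57 × 9.81 × cos 34° = 463.6 N.
Along the slope the weight component is m g sin θ = 312.7 N; friction must supply exactly this, acting up-slope.
Static friction can supply at most μ_s N = 199.3 N.
Since |312.7| > 199.3 N, static friction cannot hold it; the steel block slides down the incline and kinetic friction applies: f = μ_k N = 0.3 × 463.6 = 139 N.

f ≈ 139 N (up the incline)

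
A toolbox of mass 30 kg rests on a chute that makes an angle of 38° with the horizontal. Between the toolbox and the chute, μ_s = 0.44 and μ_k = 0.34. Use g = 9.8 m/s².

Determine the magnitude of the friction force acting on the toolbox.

f ≈ 78.8 N (up the incline)

The normal reaction is N = m g cos θ = 231.7 N.
Along the slope the weight component is m g sin θ = 181 N; friction must supply exactly this, acting up-slope.
Static friction can supply at most μ_s N = 101.9 N.
|181| exceeds 101.9 N, so the toolbox slips down-slope; friction is kinetic, f = μ_k N = 0.34×231.7 = 78.8 N.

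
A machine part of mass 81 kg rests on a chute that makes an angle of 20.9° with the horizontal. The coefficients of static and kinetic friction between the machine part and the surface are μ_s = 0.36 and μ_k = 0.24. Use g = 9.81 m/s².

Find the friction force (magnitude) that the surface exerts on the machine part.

The normal reaction is N = m g cos θ = 742.3 N.
For equilibrium along the incline, friction must balance the weight component: f = m g sin θ = 283.5 N up the slope.
Static friction can supply at most μ_s N = 267.2 N.
Since |283.5| > 267.2 N, static friction cannot hold it; the machine part slides down the incline and kinetic friction applies: f = μ_k N = 0.24 × 742.3 = 178 N.

f ≈ 178 N (up the incline)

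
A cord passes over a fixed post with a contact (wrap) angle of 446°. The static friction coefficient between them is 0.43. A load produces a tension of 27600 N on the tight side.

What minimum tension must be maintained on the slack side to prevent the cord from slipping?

T_min ≈ 971 N

Capstan equation at impending slip: T_tight/T_slack = e^{μβ}.
β = 446° = 7.784 rad; e^{μβ} = e^{0.43×7.784} = 28.42.
T_slack = T_tight / e^{μβ} = 27600 / 28.42 = 971 N.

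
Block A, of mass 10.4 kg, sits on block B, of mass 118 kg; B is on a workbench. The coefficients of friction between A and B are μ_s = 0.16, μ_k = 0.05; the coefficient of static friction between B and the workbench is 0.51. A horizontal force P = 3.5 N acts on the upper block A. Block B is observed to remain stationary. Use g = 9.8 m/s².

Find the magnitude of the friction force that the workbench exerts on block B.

f ≈ 3.5 N

The normal force B exerts on A is simply A's weight, N₁ = 101.9 N.
Maximum static friction on A from B: μ_s N₁ = 0.16×101.9 = 16.31 N.
P = 3.5 N is within that limit, so A and B move together (both at rest); the A–B friction is simply f₁ = P = 3.5 N.
B experiences an equal 3.5 N forward from A (third law). B is in equilibrium, so the floor supplies f₂ = 3.5 N of static friction (limit μ_s(m_A+m_B)g = 641.7 N, not exceeded).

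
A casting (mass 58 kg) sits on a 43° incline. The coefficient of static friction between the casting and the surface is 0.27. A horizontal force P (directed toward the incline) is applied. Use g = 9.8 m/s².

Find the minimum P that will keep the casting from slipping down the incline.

P_min ≈ 301 N

The casting tends to slide down (tan θ > μ_s), so at the point of impending slip friction acts up-slope at its limit: f = μ_s N.
Perpendicular to the incline: N = m g cos θ + P sin θ.
Along the incline: P cos θ + μ_s N = m g sin θ, i.e. P cos θ + μ_s (m g cos θ + P sin θ) = m g sin θ.
Solving, P (cos θ + μ_s sin θ) = m g (sin θ − μ_s cos θ), so P = 568×0.4845/0.9155 = 301 N.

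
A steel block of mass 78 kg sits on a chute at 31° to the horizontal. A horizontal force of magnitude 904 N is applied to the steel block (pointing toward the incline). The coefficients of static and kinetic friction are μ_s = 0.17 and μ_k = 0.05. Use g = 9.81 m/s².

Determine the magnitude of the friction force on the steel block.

f ≈ 56.1 N (down the incline)

The horizontal push has a component P sin θ into the surface, so N = m g cos θ + P sin θ = 655.9 + 465.6 = 1121 N.
Along the incline, the net driving force (taking up-slope positive) is P cos θ − m g sin θ = 774.9 − 394.1 = 380.8 N, so equilibrium requires friction f = -380.8 N (down-slope).
The limit of static friction is μ_s N = 190.7 N.
The required 380.8 N exceeds the static limit, so the steel block slides up-slope and f = μ_k N = 0.05×1121 = 56.1 N.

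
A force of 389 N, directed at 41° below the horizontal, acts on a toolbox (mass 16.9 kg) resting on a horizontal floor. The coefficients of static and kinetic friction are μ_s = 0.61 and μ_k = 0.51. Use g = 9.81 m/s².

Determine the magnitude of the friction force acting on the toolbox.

f ≈ 215 N

The vertical component of P adds to the normal force: N = m g + P sin α = 165.8 + 255.2 = 421 N.
For equilibrium, f = P cos α = 389×cos 41° = 293.6 N.
The static-friction limit is μ_s N = 256.8 N.
The required friction exceeds μ_s N, so the toolbox moves and f = μ_k N = 215 N.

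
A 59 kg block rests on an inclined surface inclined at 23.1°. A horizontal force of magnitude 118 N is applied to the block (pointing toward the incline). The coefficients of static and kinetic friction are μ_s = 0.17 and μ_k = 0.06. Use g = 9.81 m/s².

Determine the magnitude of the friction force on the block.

f ≈ 34.7 N (up the incline)

Resolve perpendicular to the incline: N = m g cos θ + P sin θ = 59×9.81×cos 23.1° + 118×sin 23.1° = 578.7 N.
Parallel to the incline: P cos θ − m g sin θ = 108.5 − 227.1 = -118.5 N; the friction needed to balance this is 118.5 N acting up the slope.
The limit of static friction is μ_s N = 98.38 N.
The required 118.5 N exceeds the static limit, so the block slides down-slope and f = μ_k N = 0.06×578.7 = 34.7 N.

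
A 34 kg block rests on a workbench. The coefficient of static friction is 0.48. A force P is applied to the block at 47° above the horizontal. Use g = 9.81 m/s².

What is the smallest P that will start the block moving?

N = m g − P sin α (the pull lifts the block).
At impending slip, P cos α = μ_s N = μ_s (m g − P sin α).
Solving: P (cos α + μ_s sin α) = μ_s m g → P = 0.48×334/(cos 47° + 0.48 sin 47°) = 160/1.033 = 155 N.

P ≈ 155 N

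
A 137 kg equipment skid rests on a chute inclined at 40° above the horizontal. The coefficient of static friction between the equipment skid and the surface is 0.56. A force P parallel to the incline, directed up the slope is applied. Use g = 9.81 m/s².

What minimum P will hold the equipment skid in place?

The equipment skid tends to slide down (tan θ > μ_s), so at the point of impending slip friction acts up-slope at its limit: f = μ_s N.
P is parallel to the surface, so N = m g cos θ = 1030 N.
Along the incline: P + μ_s N = m g sin θ, so P = 864 − 0.56×1030 = 287 N.

P_min ≈ 287 N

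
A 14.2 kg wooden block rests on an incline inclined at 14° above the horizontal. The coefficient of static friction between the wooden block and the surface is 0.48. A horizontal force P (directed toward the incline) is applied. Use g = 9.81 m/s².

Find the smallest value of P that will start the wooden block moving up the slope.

At impending motion up the slope, friction acts down-slope at its limit: f = μ_s N.
Perpendicular to the incline: N = m g cos θ + P sin θ.
Along the incline: P cos θ = m g sin θ + μ_s N = m g sin θ + μ_s (m g cos θ + P sin θ).
Solving, P (cos θ − μ_s sin θ) = m g (sin θ + μ_s cos θ), so P = 14.2×9.81×(sin 14° + 0.48 cos 14°)/(cos 14° − 0.48 sin 14°) = 139×0.7077/0.8542 = 115 N.

P ≈ 115 N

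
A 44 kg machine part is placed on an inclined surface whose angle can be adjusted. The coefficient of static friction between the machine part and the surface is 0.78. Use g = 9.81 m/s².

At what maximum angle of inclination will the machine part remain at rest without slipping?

At the slip threshold, m g sin θ = μ_s · m g cos θ, so tan θ = μ_s.
θ_max = arctan(0.78) = 38°.

θ_max ≈ 38°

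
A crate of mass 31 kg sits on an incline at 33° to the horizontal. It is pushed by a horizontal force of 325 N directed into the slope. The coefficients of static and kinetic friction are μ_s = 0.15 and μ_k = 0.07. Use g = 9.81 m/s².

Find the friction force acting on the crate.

f ≈ 30.2 N (down the incline)

Resolve perpendicular to the incline: N = m g cos θ + P sin θ = 31×9.81×cos 33° + 325×sin 33° = 432.1 N.
Parallel to the incline: P cos θ − m g sin θ = 272.6 − 165.6 = 106.9 N; the friction needed to balance this is 106.9 N acting down the slope.
Maximum static friction: μ_s N = 0.15 × 432.1 = 64.81 N.
|f_req| = 106.9 > 64.81 N → the crate slides up the incline; f = μ_k N = 0.07 × 432.1 = 30.2 N.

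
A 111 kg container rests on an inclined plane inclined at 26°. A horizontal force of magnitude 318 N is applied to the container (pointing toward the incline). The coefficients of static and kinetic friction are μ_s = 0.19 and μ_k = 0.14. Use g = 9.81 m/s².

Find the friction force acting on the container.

Normal direction: N = m g cos θ + P sin θ = 1118 N.
Along the incline, the net driving force (taking up-slope positive) is P cos θ − m g sin θ = 285.8 − 477.3 = -191.5 N, so equilibrium requires friction f = 191.5 N (up-slope).
Maximum static friction: μ_s N = 0.19 × 1118 = 212.4 N.
|f_req| = 191.5 ≤ 212.4 N → the container is in equilibrium; friction equals the required value.

f ≈ 192 N (up the incline)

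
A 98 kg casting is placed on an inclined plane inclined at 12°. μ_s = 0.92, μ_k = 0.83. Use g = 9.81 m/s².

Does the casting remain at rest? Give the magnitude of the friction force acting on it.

N = m g cos θ = 940 N.
Down-slope weight component: m g sin θ = 200 N.
μ_s N = 865 N.
200 ≤ 865 N, so it stays put; friction = 200 N.

f ≈ 200 N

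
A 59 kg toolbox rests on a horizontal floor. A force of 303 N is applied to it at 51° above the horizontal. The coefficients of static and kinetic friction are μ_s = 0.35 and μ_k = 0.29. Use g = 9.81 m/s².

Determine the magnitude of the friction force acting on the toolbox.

f ≈ 99.6 N

The vertical component of P reduces the normal force: N = m g − P sin α = 578.8 − 235.5 = 343.3 N.
For equilibrium, f = P cos α = 303×cos 51° = 190.7 N.
μ_s N = 0.35 × 343.3 = 120.2 N.
190.7 > 120.2 N → the toolbox slides; f = μ_k N = 0.29×343.3 = 99.6 N.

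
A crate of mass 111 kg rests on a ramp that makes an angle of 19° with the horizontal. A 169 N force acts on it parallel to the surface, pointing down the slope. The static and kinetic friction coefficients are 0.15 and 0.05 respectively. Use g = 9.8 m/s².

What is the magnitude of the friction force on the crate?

Perpendicular to the surface, N = m g cos θ = 111·9.8·cos 19° = 1029 N.
For equilibrium along the incline the friction force must supply f = m g sin θ + P = 354.2 + 169 = 523.2 N (positive meaning up-slope).
The static-friction ceiling is μ_s N = 0.15 × 1029 = 154.3 N.
|523.2| exceeds 154.3 N, so the crate slips down-slope; friction is kinetic, f = μ_k N = 0.05×1029 = 51.4 N.

f ≈ 51.4 N (up the incline)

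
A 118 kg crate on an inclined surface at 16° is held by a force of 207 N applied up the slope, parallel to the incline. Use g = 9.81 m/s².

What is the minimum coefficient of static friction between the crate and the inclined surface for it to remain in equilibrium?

μ_s,min ≈ 0.101

N = m g cos θ = 1113 N.
Friction must make up the shortfall along the incline: f = m g sin θ − P = 319.1 − 207 = 112.1 N.
At the threshold f = μ_s N, so μ_s,min = 112.1/1113 = 0.101.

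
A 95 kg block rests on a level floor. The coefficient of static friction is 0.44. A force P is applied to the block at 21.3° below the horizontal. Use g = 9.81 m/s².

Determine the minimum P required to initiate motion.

P ≈ 531 N

N = m g + P sin α (the push presses the block into the level floor).
At impending slip, P cos α = μ_s N = μ_s (m g + P sin α).
Solving: P (cos α − μ_s sin α) = μ_s m g → P = 0.44×932/(cos 21.3° − 0.44 sin 21.3°) = 410/0.7719 = 531 N.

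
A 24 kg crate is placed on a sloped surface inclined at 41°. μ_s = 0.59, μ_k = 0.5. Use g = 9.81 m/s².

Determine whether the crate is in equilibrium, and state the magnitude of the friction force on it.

N = m g cos θ = 178 N.
Down-slope weight component: m g sin θ = 154 N.
μ_s N = 105 N.
154 > 105 N, so it slides; kinetic friction f = μ_k N = 0.5×178 = 88.8 N.

f ≈ 88.8 N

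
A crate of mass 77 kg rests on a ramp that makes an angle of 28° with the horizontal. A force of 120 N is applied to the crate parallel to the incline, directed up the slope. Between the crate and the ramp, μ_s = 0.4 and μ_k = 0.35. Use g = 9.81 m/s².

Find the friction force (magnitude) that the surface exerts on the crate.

Perpendicular to the surface, N = m g cos θ = 77·9.81·cos 28° = 667 N.
Parallel to the incline, ΣF = 0 gives f = m g sin θ − P = 354.6 − 120 = 234.6 N (up-slope positive).
The static-friction ceiling is μ_s N = 0.4 × 667 = 266.8 N.
Since |234.6| ≤ 266.8 N, no slip — friction simply equals what equilibrium demands.

f ≈ 235 N (up the incline)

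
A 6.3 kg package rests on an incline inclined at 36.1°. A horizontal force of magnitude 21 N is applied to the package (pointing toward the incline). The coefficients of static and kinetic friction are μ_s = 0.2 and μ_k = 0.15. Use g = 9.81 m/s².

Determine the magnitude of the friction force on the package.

f ≈ 9.35 N (up the incline)

The horizontal push has a component P sin θ into the surface, so N = m g cos θ + P sin θ = 49.94 + 12.37 = 62.31 N.
Along the incline, the net driving force (taking up-slope positive) is P cos θ − m g sin θ = 16.97 − 36.41 = -19.45 N, so equilibrium requires friction f = 19.45 N (up-slope).
Maximum static friction: μ_s N = 0.2 × 62.31 = 12.46 N.
The required 19.45 N exceeds the static limit, so the package slides down-slope and f = μ_k N = 0.15×62.31 = 9.35 N.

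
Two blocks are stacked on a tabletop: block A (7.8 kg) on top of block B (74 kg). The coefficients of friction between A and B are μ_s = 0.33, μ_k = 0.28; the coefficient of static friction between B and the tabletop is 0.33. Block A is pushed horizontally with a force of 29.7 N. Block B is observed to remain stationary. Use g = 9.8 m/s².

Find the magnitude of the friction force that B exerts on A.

The normal force B exerts on A is simply A's weight, N₁ = 76.44 N.
So the A–B interface can sustain at most μ_s N₁ = 25.23 N of static friction.
P = 29.7 N exceeds that limit, so A slips over B and the interface friction becomes kinetic: f₁ = μ_k N₁ = 0.28×76.44 = 21.4 N.
By Newton's third law B feels 21.4 N forward from A. With B stationary, the floor's static friction on B balances it: f₂ = 21.4 N (well within μ_s(m_A+m_B)g = 264.5 N).

f ≈ 21.4 N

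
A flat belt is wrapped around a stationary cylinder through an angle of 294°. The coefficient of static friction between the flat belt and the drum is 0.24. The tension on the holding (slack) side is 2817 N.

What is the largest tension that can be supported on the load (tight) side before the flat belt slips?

At impending slip the capstan equation gives T₂/T₁ = e^{μβ} with β in radians.
β = 294° × π/180 = 5.131 rad.
e^{μβ} = e^{0.24×5.131} = 3.426.
T₂ = T₁ · e^{μβ} = 2817 × 3.426 = 9650 N.

T_max ≈ 9650 N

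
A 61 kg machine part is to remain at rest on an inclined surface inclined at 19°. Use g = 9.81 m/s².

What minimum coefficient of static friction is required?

μ_s,min ≈ 0.344

At the slip threshold m g sin θ = μ_s m g cos θ, so μ_s,min = tan θ.
μ_s,min = tan 19° = 0.344.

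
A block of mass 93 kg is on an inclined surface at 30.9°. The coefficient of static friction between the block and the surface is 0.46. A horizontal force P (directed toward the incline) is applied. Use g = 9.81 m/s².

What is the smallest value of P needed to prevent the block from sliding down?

The block tends to slide down (tan θ > μ_s), so at the point of impending slip friction acts up-slope at its limit: f = μ_s N.
Perpendicular to the incline: N = m g cos θ + P sin θ.
Along the incline: P cos θ + μ_s N = m g sin θ, i.e. P cos θ + μ_s (m g cos θ + P sin θ) = m g sin θ.
Solving, P (cos θ + μ_s sin θ) = m g (sin θ − μ_s cos θ), so P = 912×0.1188/1.094 = 99.1 N.

P_min ≈ 99.1 N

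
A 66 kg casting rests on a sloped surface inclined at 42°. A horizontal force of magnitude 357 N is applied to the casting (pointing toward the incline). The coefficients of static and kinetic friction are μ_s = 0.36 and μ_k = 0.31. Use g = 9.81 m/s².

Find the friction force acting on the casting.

Resolve perpendicular to the incline: N = m g cos θ + P sin θ = 66×9.81×cos 42° + 357×sin 42° = 720 N.
Along the incline, the net driving force (taking up-slope positive) is P cos θ − m g sin θ = 265.3 − 433.2 = -167.9 N, so equilibrium requires friction f = 167.9 N (up-slope).
Maximum static friction: μ_s N = 0.36 × 720 = 259.2 N.
|f_req| = 167.9 ≤ 259.2 N → the casting is in equilibrium; friction equals the required value.

f ≈ 168 N (up the incline)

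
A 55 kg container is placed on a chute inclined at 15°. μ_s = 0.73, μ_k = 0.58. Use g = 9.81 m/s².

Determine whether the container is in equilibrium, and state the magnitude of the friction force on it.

f ≈ 140 N

N = m g cos θ = 521 N.
Down-slope weight component: m g sin θ = 140 N.
μ_s N = 380 N.
140 ≤ 380 N, so it stays put; friction = 140 N.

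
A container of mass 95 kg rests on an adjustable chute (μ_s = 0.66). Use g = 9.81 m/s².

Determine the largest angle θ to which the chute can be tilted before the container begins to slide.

θ_max ≈ 33.4°

At the slip threshold, m g sin θ = μ_s · m g cos θ, so tan θ = μ_s.
θ_max = arctan(0.66) = 33.4°.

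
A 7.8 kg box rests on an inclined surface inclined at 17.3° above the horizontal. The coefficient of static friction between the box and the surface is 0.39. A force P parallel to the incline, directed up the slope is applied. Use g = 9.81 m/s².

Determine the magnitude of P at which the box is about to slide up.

At impending motion up the slope, friction acts down-slope at its limit: f = μ_s N.
P is parallel to the surface, so N = m g cos θ = 73.1 N.
Along the incline: P = m g sin θ + μ_s N = 22.8 + 0.39×73.1 = 51.2 N.

P ≈ 51.2 N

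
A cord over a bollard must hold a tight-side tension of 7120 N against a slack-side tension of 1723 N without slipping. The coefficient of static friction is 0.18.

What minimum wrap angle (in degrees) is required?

T₂/T₁ = e^{μβ} → β = ln(T₂/T₁)/μ.
β = ln(7120/1723)/0.18 = 1.419/0.18 = 7.882 rad.
In degrees: β = 7.882 × 180/π = 452°.

β_min ≈ 452°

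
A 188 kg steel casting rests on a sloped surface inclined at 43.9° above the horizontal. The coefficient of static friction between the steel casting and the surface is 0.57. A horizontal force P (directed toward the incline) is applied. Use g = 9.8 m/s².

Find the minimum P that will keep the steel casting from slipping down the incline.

P_min ≈ 467 N

The steel casting tends to slide down (tan θ > μ_s), so at the point of impending slip friction acts up-slope at its limit: f = μ_s N.
Perpendicular to the incline: N = m g cos θ + P sin θ.
Along the incline: P cos θ + μ_s N = m g sin θ, i.e. P cos θ + μ_s (m g cos θ + P sin θ) = m g sin θ.
Solving, P (cos θ + μ_s sin θ) = m g (sin θ − μ_s cos θ), so P = 1840×0.2827/1.116 = 467 N.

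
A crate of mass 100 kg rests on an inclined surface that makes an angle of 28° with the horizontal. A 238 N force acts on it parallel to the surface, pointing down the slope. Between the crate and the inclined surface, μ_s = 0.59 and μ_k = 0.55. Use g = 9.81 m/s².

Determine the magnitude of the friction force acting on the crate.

f ≈ 476 N (up the incline)

The normal reaction is N = m g cos θ = 866.2 N.
For equilibrium along the incline the friction force must supply f = m g sin θ + P = 460.6 + 238 = 698.6 N (positive meaning up-slope).
The static-friction ceiling is μ_s N = 0.59 × 866.2 = 511 N.
Since |698.6| > 511 N, static friction cannot hold it; the crate slides down the incline and kinetic friction applies: f = μ_k N = 0.55 × 866.2 = 476 N.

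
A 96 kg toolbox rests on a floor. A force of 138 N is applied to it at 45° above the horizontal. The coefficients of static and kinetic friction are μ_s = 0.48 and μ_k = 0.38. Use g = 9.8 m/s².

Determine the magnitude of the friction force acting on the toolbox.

f ≈ 97.6 N

The vertical component of P reduces the normal force: N = m g − P sin α = 940.8 − 97.58 = 843.2 N.
Horizontally, friction must balance P cos α = 97.58 N.
μ_s N = 0.48 × 843.2 = 404.7 N.
Since 97.58 N does not exceed the limit, the toolbox stays at rest and f = 97.6 N.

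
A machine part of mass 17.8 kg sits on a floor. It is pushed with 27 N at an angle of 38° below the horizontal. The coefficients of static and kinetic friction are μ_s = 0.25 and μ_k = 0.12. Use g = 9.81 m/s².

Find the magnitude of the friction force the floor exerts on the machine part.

Vertical equilibrium gives N = m g + P sin α = 191.2 N.
The horizontal driving force is P cos α = 21.28 N, so equilibrium needs friction f = 21.28 N.
μ_s N = 0.25 × 191.2 = 47.81 N.
21.28 ≤ 47.81 N → static; friction equals the required 21.3 N.

f ≈ 21.3 N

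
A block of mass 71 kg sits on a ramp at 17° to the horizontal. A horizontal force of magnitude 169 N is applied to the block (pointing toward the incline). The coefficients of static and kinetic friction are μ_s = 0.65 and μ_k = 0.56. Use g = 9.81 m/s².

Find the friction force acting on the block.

f ≈ 42 N (up the incline)

Normal direction: N = m g cos θ + P sin θ = 715.5 N.
Parallel to the incline: P cos θ − m g sin θ = 161.6 − 203.6 = -42.02 N; the friction needed to balance this is 42.02 N acting up the slope.
The limit of static friction is μ_s N = 465.1 N.
Since 42.02 N is within the 465.1 N limit, the block stays put and friction is exactly 42 N.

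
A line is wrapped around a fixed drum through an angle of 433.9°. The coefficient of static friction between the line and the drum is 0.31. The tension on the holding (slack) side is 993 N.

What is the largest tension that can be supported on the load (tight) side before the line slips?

T_max ≈ 10400 N

At impending slip the capstan equation gives T₂/T₁ = e^{μβ} with β in radians.
β = 433.9° × π/180 = 7.573 rad.
e^{μβ} = e^{0.31×7.573} = 10.46.
T₂ = T₁ · e^{μβ} = 993 × 10.46 = 10400 N.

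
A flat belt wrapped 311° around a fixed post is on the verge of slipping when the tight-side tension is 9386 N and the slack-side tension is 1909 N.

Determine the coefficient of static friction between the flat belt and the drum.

μ ≈ 0.293

T₂/T₁ = e^{μβ} → μ = ln(T₂/T₁)/β.
β = 311° = 5.428 rad.
μ = ln(9386/1909)/5.428 = ln(4.917)/5.428 = 0.293.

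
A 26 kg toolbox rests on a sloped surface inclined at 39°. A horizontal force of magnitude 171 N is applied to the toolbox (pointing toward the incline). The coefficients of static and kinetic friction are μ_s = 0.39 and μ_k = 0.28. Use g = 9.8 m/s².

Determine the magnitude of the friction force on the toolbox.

Resolve perpendicular to the incline: N = m g cos θ + P sin θ = 26×9.8×cos 39° + 171×sin 39° = 305.6 N.
Parallel to the incline: P cos θ − m g sin θ = 132.9 − 160.4 = -27.46 N; the friction needed to balance this is 27.46 N acting up the slope.
Maximum static friction: μ_s N = 0.39 × 305.6 = 119.2 N.
|f_req| = 27.46 ≤ 119.2 N → the toolbox is in equilibrium; friction equals the required value.

f ≈ 27.5 N (up the incline)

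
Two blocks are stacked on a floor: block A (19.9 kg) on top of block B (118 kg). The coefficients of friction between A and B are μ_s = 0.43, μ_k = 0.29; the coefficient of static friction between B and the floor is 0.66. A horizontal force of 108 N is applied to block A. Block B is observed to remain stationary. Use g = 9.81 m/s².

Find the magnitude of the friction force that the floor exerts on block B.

Normal force at the A–B interface: N₁ = m_A g = 195.2 N.
Maximum static friction on A from B: μ_s N₁ = 0.43×195.2 = 83.94 N.
Since P = 108 N > 83.94 N, A slides on B; the A–B friction is kinetic: f₁ = μ_k N₁ = 0.29×195.2 = 56.6 N.
B experiences an equal 56.6 N forward from A (third law). B is in equilibrium, so the floor supplies f₂ = 56.6 N of static friction (limit μ_s(m_A+m_B)g = 892.8 N, not exceeded).

f ≈ 56.6 N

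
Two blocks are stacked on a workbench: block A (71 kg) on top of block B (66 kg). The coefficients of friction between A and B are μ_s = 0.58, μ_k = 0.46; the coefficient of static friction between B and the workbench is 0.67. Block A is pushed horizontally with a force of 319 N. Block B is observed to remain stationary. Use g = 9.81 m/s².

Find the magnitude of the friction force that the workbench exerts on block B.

Between the blocks, N₁ = m_A g = 696.5 N.
So the A–B interface can sustain at most μ_s N₁ = 404 N of static friction.
Since P = 319 N ≤ 404 N, A does not slip on B; friction on A equals P = 319 N.
By Newton's third law B feels 319 N forward from A. With B stationary, the floor's static friction on B balances it: f₂ = 319 N (well within μ_s(m_A+m_B)g = 900.5 N).

f ≈ 319 N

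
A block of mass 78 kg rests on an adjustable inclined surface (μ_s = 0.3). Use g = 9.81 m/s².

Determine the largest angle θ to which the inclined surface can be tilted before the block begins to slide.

At the slip threshold, m g sin θ = μ_s · m g cos θ, so tan θ = μ_s.
θ_max = arctan(0.3) = 16.7°.

θ_max ≈ 16.7°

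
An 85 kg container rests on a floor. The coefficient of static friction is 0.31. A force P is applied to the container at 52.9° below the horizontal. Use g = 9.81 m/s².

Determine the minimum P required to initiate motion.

P ≈ 726 N

N = m g + P sin α (the push presses the container into the floor).
At impending slip, P cos α = μ_s N = μ_s (m g + P sin α).
Solving: P (cos α − μ_s sin α) = μ_s m g → P = 0.31×834/(cos 52.9° − 0.31 sin 52.9°) = 258/0.356 = 726 N.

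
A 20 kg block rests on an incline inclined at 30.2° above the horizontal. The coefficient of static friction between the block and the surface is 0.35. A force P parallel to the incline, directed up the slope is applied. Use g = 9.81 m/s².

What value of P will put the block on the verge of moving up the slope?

At impending motion up the slope, friction acts down-slope at its limit: f = μ_s N.
P is parallel to the surface, so N = m g cos θ = 170 N.
Along the incline: P = m g sin θ + μ_s N = 98.7 + 0.35×170 = 158 N.

P ≈ 158 N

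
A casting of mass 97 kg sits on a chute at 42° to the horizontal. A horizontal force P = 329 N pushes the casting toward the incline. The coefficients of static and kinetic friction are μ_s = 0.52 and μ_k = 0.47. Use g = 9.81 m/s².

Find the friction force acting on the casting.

f ≈ 392 N (up the incline)

Resolve perpendicular to the incline: N = m g cos θ + P sin θ = 97×9.81×cos 42° + 329×sin 42° = 927.3 N.
Parallel to the incline: P cos θ − m g sin θ = 244.5 − 636.7 = -392.2 N; the friction needed to balance this is 392.2 N acting up the slope.
Maximum static friction: μ_s N = 0.52 × 927.3 = 482.2 N.
Since 392.2 N is within the 482.2 N limit, the casting stays put and friction is exactly 392 N.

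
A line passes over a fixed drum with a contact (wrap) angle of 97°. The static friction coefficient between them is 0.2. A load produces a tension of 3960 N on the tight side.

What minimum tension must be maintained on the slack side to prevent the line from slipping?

T_min ≈ 2820 N

Capstan equation at impending slip: T_tight/T_slack = e^{μβ}.
β = 97° = 1.693 rad; e^{μβ} = e^{0.2×1.693} = 1.403.
T_slack = T_tight / e^{μβ} = 3960 / 1.403 = 2820 N.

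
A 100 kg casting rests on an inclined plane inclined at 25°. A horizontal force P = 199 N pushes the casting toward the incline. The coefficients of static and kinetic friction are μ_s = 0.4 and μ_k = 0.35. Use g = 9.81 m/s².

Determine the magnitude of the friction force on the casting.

f ≈ 234 N (up the incline)

The horizontal push has a component P sin θ into the surface, so N = m g cos θ + P sin θ = 889.1 + 84.1 = 973.2 N.
Parallel to the incline: P cos θ − m g sin θ = 180.4 − 414.6 = -234.2 N; the friction needed to balance this is 234.2 N acting up the slope.
The limit of static friction is μ_s N = 389.3 N.
|f_req| = 234.2 ≤ 389.3 N → the casting is in equilibrium; friction equals the required value.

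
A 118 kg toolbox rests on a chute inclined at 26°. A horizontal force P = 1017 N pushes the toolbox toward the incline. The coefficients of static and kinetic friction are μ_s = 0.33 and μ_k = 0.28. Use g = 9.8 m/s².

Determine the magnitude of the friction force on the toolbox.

Resolve perpendicular to the incline: N = m g cos θ + P sin θ = 118×9.8×cos 26° + 1017×sin 26° = 1485 N.
Parallel to the incline: P cos θ − m g sin θ = 914.1 − 506.9 = 407.1 N; the friction needed to balance this is 407.1 N acting down the slope.
Maximum static friction: μ_s N = 0.33 × 1485 = 490.1 N.
Since 407.1 N is within the 490.1 N limit, the toolbox stays put and friction is exactly 407 N.

f ≈ 407 N (down the incline)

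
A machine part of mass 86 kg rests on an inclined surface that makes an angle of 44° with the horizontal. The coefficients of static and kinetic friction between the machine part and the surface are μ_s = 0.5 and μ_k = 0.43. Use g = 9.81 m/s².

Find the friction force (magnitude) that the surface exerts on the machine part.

The normal reaction is N = m g cos θ = 606.9 N.
For equilibrium along the incline, friction must balance the weight component: f = m g sin θ = 586.1 N up the slope.
Maximum static friction available: μ_s N = 0.5 × 606.9 = 303.4 N.
Since |586.1| > 303.4 N, static friction cannot hold it; the machine part slides down the incline and kinetic friction applies: f = μ_k N = 0.43 × 606.9 = 261 N.

f ≈ 261 N (up the incline)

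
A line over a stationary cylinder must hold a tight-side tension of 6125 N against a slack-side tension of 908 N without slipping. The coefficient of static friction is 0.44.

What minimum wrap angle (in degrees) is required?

β_min ≈ 249°

T₂/T₁ = e^{μβ} → β = ln(T₂/T₁)/μ.
β = ln(6125/908)/0.44 = 1.909/0.44 = 4.338 rad.
In degrees: β = 4.338 × 180/π = 249°.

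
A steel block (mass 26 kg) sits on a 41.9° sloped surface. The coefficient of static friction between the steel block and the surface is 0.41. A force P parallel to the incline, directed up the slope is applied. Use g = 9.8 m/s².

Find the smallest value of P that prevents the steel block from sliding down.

P_min ≈ 92.4 N

The steel block tends to slide down (tan θ > μ_s), so at the point of impending slip friction acts up-slope at its limit: f = μ_s N.
P is parallel to the surface, so N = m g cos θ = 190 N.
Along the incline: P + μ_s N = m g sin θ, so P = 170 − 0.41×190 = 92.4 N.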